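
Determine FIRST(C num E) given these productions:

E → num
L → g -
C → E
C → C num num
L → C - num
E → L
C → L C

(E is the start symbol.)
FIRST sets of the non-terminals involved (from the grammar, by fixed-point iteration):
  FIRST(C) = { 'g', 'num' }

To compute FIRST(C num E), process the symbols left to right:
Symbol C is a non-terminal. Add FIRST(C) \ {ε} = { 'g', 'num' }
C is not nullable (ε ∉ FIRST(C)), so stop here.
FIRST(C num E) = { 'g', 'num' }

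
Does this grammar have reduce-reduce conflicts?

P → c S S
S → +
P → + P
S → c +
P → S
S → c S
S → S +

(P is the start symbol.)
Yes — I5: [S → + .] vs [S → c + .]; I10: [S → + .] vs [S → S + .]

A reduce-reduce conflict occurs when an LR(0) state has two complete items [A → α .] and [B → β .] — both call for a reduction, and with no lookahead the parser cannot choose between them.

Augment with P' → P and build the canonical LR(0) collection (I0 = CLOSURE({[P' → . P]}), then GOTO on every symbol after a dot until no new states appear). It has 13 states:
  I0: { [P → . + P], [P → . S], [P → . c S S], [P' → . P], [S → . +], [S → . S +], [S → . c +], [S → . c S] }  — shift
  I1: { [P → + . P], [P → . + P], [P → . S], [P → . c S S], [S → + .], [S → . +], [S → . S +], [S → . c +], [S → . c S] }  — shift, reduce
  I2: { [P' → P .] }  — accept
  I3: { [P → S .], [S → S . +] }  — shift, reduce
  I4: { [P → c . S S], [S → . +], [S → . S +], [S → . c +], [S → . c S], [S → c . +], [S → c . S] }  — shift
  I5: { [S → + .], [S → c + .] }  — 2 reduces
  I6: { [P → c S . S], [S → . +], [S → . S +], [S → . c +], [S → . c S], [S → S . +], [S → c S .] }  — shift, reduce
  I7: { [S → . +], [S → . S +], [S → . c +], [S → . c S], [S → c . +], [S → c . S] }  — shift
  I8: { [S → S . +], [S → c S .] }  — shift, reduce
  I9: { [S → S + .] }  — reduce
  I10: { [S → + .], [S → S + .] }  — 2 reduces
  I11: { [P → c S S .], [S → S . +] }  — shift, reduce
  I12: { [P → + P .] }  — reduce

I5 contains complete items [S → + .], [S → c + .] — reduce-reduce conflict.
I10 contains complete items [S → + .], [S → S + .] — reduce-reduce conflict.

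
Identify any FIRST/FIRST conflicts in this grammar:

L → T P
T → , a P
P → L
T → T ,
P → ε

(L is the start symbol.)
Yes. T → ',' a P / T → T ',' on { ',' }

A FIRST/FIRST conflict occurs when two productions N → α and N → β for the same non-terminal have FIRST(α) ∩ FIRST(β) ≠ ∅ (with ε ∈ FIRST of a nullable right-hand side, so two nullable alternatives also conflict).

FIRST sets of the non-terminals at (or reachable through a nullable prefix from) the front of some alternative:
  FIRST(T) = { ',' }
  FIRST(L) = { ',' }

Productions for T:
  T → , a P: FIRST = { ',' }
  T → T ,: FIRST = { ',' }
Productions for P:
  P → L: FIRST = { ',' }
  P → ε: FIRST = { ε }
L has only one production, so no FIRST/FIRST conflict is possible there.

Conflict for T: T → , a P and T → T ,
  Overlap: { ',' }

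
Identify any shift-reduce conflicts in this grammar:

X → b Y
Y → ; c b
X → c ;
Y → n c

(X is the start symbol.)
A shift-reduce conflict occurs when an LR(0) state has both:
  - a complete (reduce) item [A → α .] (dot at the end), and
  - a shift item [B → β . c γ] (dot before a terminal).

Augment with X' → X and build the canonical LR(0) collection (I0 = CLOSURE({[X' → . X]}), then GOTO on every symbol after a dot until no new states appear). It has 11 states:
  I0: { [X → . b Y], [X → . c ;], [X' → . X] }  — shift
  I1: { [X' → X .] }  — accept
  I2: { [X → b . Y], [Y → . ; c b], [Y → . n c] }  — shift
  I3: { [X → c . ;] }  — shift
  I4: { [X → c ; .] }  — reduce
  I5: { [Y → ; . c b] }  — shift
  I6: { [X → b Y .] }  — reduce
  I7: { [Y → n . c] }  — shift
  I8: { [Y → n c .] }  — reduce
  I9: { [Y → ; c . b] }  — shift
  I10: { [Y → ; c b .] }  — reduce

No state contains both a complete item and a shift item.

Answer: No shift-reduce conflicts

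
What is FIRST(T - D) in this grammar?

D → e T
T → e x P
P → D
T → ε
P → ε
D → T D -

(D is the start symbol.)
FIRST sets of the non-terminals involved (from the grammar, by fixed-point iteration):
  FIRST(T) = { 'e', ε }

To compute FIRST(T - D), process the symbols left to right:
Symbol T is a non-terminal. Add FIRST(T) \ {ε} = { 'e' }
T is nullable (ε ∈ FIRST(T)), continue to the next symbol.
Symbol - is a terminal. Add '-' and stop.
FIRST(T - D) = { '-', 'e' }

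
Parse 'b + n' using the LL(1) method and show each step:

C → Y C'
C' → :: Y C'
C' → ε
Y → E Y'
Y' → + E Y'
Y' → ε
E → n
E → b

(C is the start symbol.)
LL(1) parsing maintains a stack (initially the start symbol over $) and the input. At each step: if the stack top is a terminal, match it against the current input token; if it is a non-terminal N, replace it with the RHS of M[N, lookahead] (the unique production whose predict set contains the lookahead).

Stack is shown with the top on the left.

Stack        Input    Action
----------------------------
C $          b + n $  output C → Y C'
Y C' $       b + n $  output Y → E Y'
E Y' C' $    b + n $  output E → b
b Y' C' $    b + n $  match 'b'
Y' C' $      + n $    output Y' → + E Y'
+ E Y' C' $  + n $    match '+'
E Y' C' $    n $      output E → n
n Y' C' $    n $      match 'n'
Y' C' $      $        output Y' → ε
C' $         $        output C' → ε
$            $        accept

The string is accepted.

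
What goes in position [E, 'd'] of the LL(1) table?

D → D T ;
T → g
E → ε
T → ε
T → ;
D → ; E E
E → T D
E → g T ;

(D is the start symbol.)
Empty (error entry)

To find M[E, 'd'], we find productions for E where 'd' is in the predict set (PREDICT(N → α) = (FIRST(α) \ {ε}) ∪ (FOLLOW(N) if α ⇒* ε)).

Relevant sets:
  FIRST(T) = { ';', 'g', ε }
  FIRST(D) = { ';' }
  FOLLOW(E) = { $, ';', 'g' }

E → ε: PREDICT = { $, ';', 'g' }
E → T D: PREDICT = { ';', 'g' }
E → g T ;: PREDICT = { 'g' }

M[E, 'd'] is empty (no production applies)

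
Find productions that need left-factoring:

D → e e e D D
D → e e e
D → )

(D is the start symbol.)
Left-factoring is needed when two productions for the same non-terminal
share a common prefix on the right-hand side.

Productions for D:
  D → e e e D D
  D → e e e
  D → )

Found common prefix 'e e e' in productions for D

Answer: Yes, D has productions with common prefix 'e e e'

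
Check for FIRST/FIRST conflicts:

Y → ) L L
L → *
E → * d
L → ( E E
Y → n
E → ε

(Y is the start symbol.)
No FIRST/FIRST conflicts.

Productions for Y:
  Y → ) L L: FIRST = { ')' }
  Y → n: FIRST = { 'n' }
Productions for L:
  L → *: FIRST = { '*' }
  L → ( E E: FIRST = { '(' }
Productions for E:
  E → * d: FIRST = { '*' }
  E → ε: FIRST = { ε }

All alternatives of each non-terminal have pairwise disjoint FIRST sets.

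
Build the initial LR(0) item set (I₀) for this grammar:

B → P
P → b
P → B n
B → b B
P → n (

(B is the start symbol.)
First, augment the grammar with B' → B
I₀ = CLOSURE({ [B' → . B] }):
  [B' → . B] has the dot before B: add [B → . P], [B → . b B]
  [B → . P] has the dot before P: add [P → . b], [P → . B n], [P → . n (]
No further items can be added.

I₀ = { [B → . P], [B → . b B], [B' → . B], [P → . B n], [P → . b], [P → . n (] }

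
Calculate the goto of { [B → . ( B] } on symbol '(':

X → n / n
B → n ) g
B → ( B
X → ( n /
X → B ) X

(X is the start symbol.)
GOTO(I, '(') = CLOSURE({ [A → αX.β] : [A → α.Xβ] ∈ I, X = '(' })

Items with dot before '(', with the dot advanced:
  [B → . ( B] → [B → ( . B]
Closure of the advanced items:
  [B → ( . B] has the dot before B: add [B → . n ) g], [B → . ( B]

GOTO = { [B → ( . B], [B → . ( B], [B → . n ) g] }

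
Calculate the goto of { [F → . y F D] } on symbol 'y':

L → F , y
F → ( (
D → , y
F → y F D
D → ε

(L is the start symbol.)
{ [F → . ( (], [F → . y F D], [F → y . F D] }

GOTO(I, 'y') = CLOSURE({ [A → αX.β] : [A → α.Xβ] ∈ I, X = 'y' })

Items with dot before 'y', with the dot advanced:
  [F → . y F D] → [F → y . F D]
Closure of the advanced items:
  [F → y . F D] has the dot before F: add [F → . ( (], [F → . y F D]

GOTO = { [F → . ( (], [F → . y F D], [F → y . F D] }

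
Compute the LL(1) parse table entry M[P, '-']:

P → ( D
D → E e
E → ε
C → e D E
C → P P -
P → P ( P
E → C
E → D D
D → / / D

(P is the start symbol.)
To find M[P, '-'], we find productions for P where '-' is in the predict set (PREDICT(N → α) = (FIRST(α) \ {ε}) ∪ (FOLLOW(N) if α ⇒* ε)).

Relevant sets:
  FIRST(P) = { '(' }

P → ( D: PREDICT = { '(' }
P → P ( P: PREDICT = { '(' }

M[P, '-'] is empty (no production applies)

Answer: Empty (error entry)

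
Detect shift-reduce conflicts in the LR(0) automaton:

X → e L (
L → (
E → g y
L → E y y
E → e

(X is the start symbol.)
A shift-reduce conflict occurs when an LR(0) state has both:
  - a complete (reduce) item [A → α .] (dot at the end), and
  - a shift item [B → β . c γ] (dot before a terminal).

Augment with X' → X and build the canonical LR(0) collection (I0 = CLOSURE({[X' → . X]}), then GOTO on every symbol after a dot until no new states appear). It has 12 states:
  I0: { [X → . e L (], [X' → . X] }  — shift
  I1: { [X' → X .] }  — accept
  I2: { [E → . e], [E → . g y], [L → . (], [L → . E y y], [X → e . L (] }  — shift
  I3: { [L → ( .] }  — reduce
  I4: { [L → E . y y] }  — shift
  I5: { [X → e L . (] }  — shift
  I6: { [E → e .] }  — reduce
  I7: { [E → g . y] }  — shift
  I8: { [E → g y .] }  — reduce
  I9: { [X → e L ( .] }  — reduce
  I10: { [L → E y . y] }  — shift
  I11: { [L → E y y .] }  — reduce

No state contains both a complete item and a shift item.

Answer: No shift-reduce conflicts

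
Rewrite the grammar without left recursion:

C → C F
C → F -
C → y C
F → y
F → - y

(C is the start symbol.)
C → F - C'
C → y C C'
C' → F C'
C' → ε
F → y
F → - y

C is directly left-recursive. The standard transformation for
  A → A α₁ | ... | A α_m | β₁ | ... | β_n
is
  A  → β₁ A' | ... | β_n A'
  A' → α₁ A' | ... | α_m A' | ε

C → F - becomes C → F - C'
C → y C becomes C → y C C'
C → C F becomes C' → F C'
Add C' → ε

Productions for other non-terminals are unchanged:
  F → y
  F → - y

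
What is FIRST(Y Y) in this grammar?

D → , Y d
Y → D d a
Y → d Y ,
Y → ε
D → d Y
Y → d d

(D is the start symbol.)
FIRST sets of the non-terminals involved (from the grammar, by fixed-point iteration):
  FIRST(Y) = { ',', 'd', ε }

To compute FIRST(Y Y), process the symbols left to right:
Symbol Y is a non-terminal. Add FIRST(Y) \ {ε} = { ',', 'd' }
Y is nullable (ε ∈ FIRST(Y)), continue to the next symbol.
Symbol Y is a non-terminal. Add FIRST(Y) \ {ε} = { ',', 'd' }
Y is nullable (ε ∈ FIRST(Y)), continue to the next symbol.
All symbols are nullable, so ε is in the result.
FIRST(Y Y) = { ',', 'd', ε }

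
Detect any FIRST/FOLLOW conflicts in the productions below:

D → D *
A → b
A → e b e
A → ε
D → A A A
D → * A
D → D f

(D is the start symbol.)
Yes. D → D '*' with FOLLOW(D) on { '*', 'f' }; D → '*' A with FOLLOW(D) on { '*' }; D → D f with FOLLOW(D) on { '*', 'f' }; A → b with FOLLOW(A) on { 'b' }; A → e b e with FOLLOW(A) on { 'e' }

Nullable non-terminals: A, D.
FIRST sets used below: FIRST(D) = { '*', 'b', 'e', 'f', ε }, FIRST(A) = { 'b', 'e', ε }

A: nullable alternative(s) A → ε; FOLLOW(A) = { $, '*', 'b', 'e', 'f' }
  A → b: FIRST \ {ε} = { 'b' } — overlaps FOLLOW(A) on { 'b' }: CONFLICT
  A → e b e: FIRST \ {ε} = { 'e' } — overlaps FOLLOW(A) on { 'e' }: CONFLICT
  A → ε: FIRST \ {ε} = { } — this is the only nullable alternative, skip

D: nullable alternative(s) D → A A A; FOLLOW(D) = { $, '*', 'f' }
  D → D *: FIRST \ {ε} = { '*', 'b', 'e', 'f' } — overlaps FOLLOW(D) on { '*', 'f' }: CONFLICT
  D → A A A: FIRST \ {ε} = { 'b', 'e' } — this is the only nullable alternative, skip
  D → * A: FIRST \ {ε} = { '*' } — overlaps FOLLOW(D) on { '*' }: CONFLICT
  D → D f: FIRST \ {ε} = { '*', 'b', 'e', 'f' } — overlaps FOLLOW(D) on { '*', 'f' }: CONFLICT

So the grammar has 5 FIRST/FOLLOW conflicts (marked CONFLICT above).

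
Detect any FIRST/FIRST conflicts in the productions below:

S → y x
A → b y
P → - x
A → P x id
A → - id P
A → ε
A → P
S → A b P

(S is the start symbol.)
A FIRST/FIRST conflict occurs when two productions N → α and N → β for the same non-terminal have FIRST(α) ∩ FIRST(β) ≠ ∅ (with ε ∈ FIRST of a nullable right-hand side, so two nullable alternatives also conflict).

FIRST sets of the non-terminals at (or reachable through a nullable prefix from) the front of some alternative:
  FIRST(A) = { '-', 'b', ε }
  FIRST(P) = { '-' }

Productions for S:
  S → y x: FIRST = { 'y' }
  S → A b P: FIRST = { '-', 'b' }
Productions for A:
  A → b y: FIRST = { 'b' }
  A → P x id: FIRST = { '-' }
  A → - id P: FIRST = { '-' }
  A → ε: FIRST = { ε }
  A → P: FIRST = { '-' }
P has only one production, so no FIRST/FIRST conflict is possible there.

Conflict for A: A → P x id and A → - id P
  Overlap: { '-' }
Conflict for A: A → P x id and A → P
  Overlap: { '-' }
Conflict for A: A → - id P and A → P
  Overlap: { '-' }

Answer: Yes. A → P x id / A → '-' id P on { '-' }; A → P x id / A → P on { '-' }; A → '-' id P / A → P on { '-' }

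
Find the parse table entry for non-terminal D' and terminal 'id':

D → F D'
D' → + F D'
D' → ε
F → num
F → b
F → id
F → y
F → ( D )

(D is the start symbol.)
Empty (error entry)

To find M[D', 'id'], we find productions for D' where 'id' is in the predict set (PREDICT(N → α) = (FIRST(α) \ {ε}) ∪ (FOLLOW(N) if α ⇒* ε)).

Relevant sets:
  FOLLOW(D') = { $, ')' }

D' → + F D': PREDICT = { '+' }
D' → ε: PREDICT = { $, ')' }

M[D', 'id'] is empty (no production applies)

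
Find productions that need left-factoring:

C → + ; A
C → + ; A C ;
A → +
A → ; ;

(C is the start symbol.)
Left-factoring is needed when two productions for the same non-terminal
share a common prefix on the right-hand side.

Productions for C:
  C → + ; A
  C → + ; A C ;
Productions for A:
  A → +
  A → ; ;

Found common prefix '+ ; A' in productions for C

Answer: Yes, C has productions with common prefix '+ ; A'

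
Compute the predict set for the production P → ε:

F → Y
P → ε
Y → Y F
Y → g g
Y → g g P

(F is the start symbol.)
{ $, 'g' }

PREDICT(P → ε) = (FIRST(RHS) \ {ε}) ∪ (FOLLOW(P) if ε ∈ FIRST(RHS), i.e. RHS ⇒* ε)
The right-hand side is ε (FIRST(ε) = { ε }), so the predict set is FOLLOW(P) = { $, 'g' }
PREDICT(P → ε) = { $, 'g' }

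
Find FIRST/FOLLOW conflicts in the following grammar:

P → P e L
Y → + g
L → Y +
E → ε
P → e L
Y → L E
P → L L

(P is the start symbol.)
A FIRST/FOLLOW conflict occurs when a non-terminal N has a nullable alternative N → β (β ⇒* ε) and another alternative N → α with FIRST(α) ∩ FOLLOW(N) ≠ ∅: on such a lookahead the parser cannot decide between expanding α and letting N vanish via β.

Nullable non-terminals: E.
E has a nullable alternative but only one production, so nothing to check.

L, P, Y have no nullable alternative, so no FIRST/FOLLOW check is needed there.

No FIRST/FOLLOW conflicts found.

Answer: No FIRST/FOLLOW conflicts.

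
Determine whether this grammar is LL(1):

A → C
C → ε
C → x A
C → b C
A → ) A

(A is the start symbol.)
A grammar is LL(1) if for each non-terminal N with multiple productions, the predict sets of those productions are pairwise disjoint, where PREDICT(N → α) = (FIRST(α) \ {ε}) ∪ (FOLLOW(N) if α ⇒* ε).

Relevant sets:
  FIRST(C) = { 'b', 'x', ε }
  FOLLOW(A) = { $ }
  FOLLOW(C) = { $ }

For A:
  PREDICT(A → C) = { $, 'b', 'x' }
  PREDICT(A → ')' A) = { ')' }
For C:
  PREDICT(C → ε) = { $ }
  PREDICT(C → x A) = { 'x' }
  PREDICT(C → b C) = { 'b' }

All predict sets are disjoint. The grammar IS LL(1).

Answer: Yes, the grammar is LL(1).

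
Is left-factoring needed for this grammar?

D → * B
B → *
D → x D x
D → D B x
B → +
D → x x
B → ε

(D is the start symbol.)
Yes, D has productions with common prefix 'x'

Left-factoring is needed when two productions for the same non-terminal
share a common prefix on the right-hand side.

Productions for D:
  D → * B
  D → x D x
  D → D B x
  D → x x
Productions for B:
  B → *
  B → +
  B → ε

Found common prefix 'x' in productions for D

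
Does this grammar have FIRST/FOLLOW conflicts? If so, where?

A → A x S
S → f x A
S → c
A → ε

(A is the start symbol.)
A FIRST/FOLLOW conflict occurs when a non-terminal N has a nullable alternative N → β (β ⇒* ε) and another alternative N → α with FIRST(α) ∩ FOLLOW(N) ≠ ∅: on such a lookahead the parser cannot decide between expanding α and letting N vanish via β.

Nullable non-terminals: A.
FIRST sets used below: FIRST(A) = { 'x', ε }

A: nullable alternative(s) A → ε; FOLLOW(A) = { $, 'x' }
  A → A x S: FIRST \ {ε} = { 'x' } — overlaps FOLLOW(A) on { 'x' }: CONFLICT
  A → ε: FIRST \ {ε} = { } — this is the only nullable alternative, skip

S has no nullable alternative, so no FIRST/FOLLOW check is needed there.

So the grammar has 1 FIRST/FOLLOW conflict (marked CONFLICT above).

Answer: Yes. A → A x S with FOLLOW(A) on { 'x' }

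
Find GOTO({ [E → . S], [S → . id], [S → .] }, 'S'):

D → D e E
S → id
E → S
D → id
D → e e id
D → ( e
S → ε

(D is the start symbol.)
GOTO(I, 'S') = CLOSURE({ [A → αX.β] : [A → α.Xβ] ∈ I, X = 'S' })

Items with dot before 'S', with the dot advanced:
  [E → . S] → [E → S .]
Closure adds nothing (no advanced item has the dot before a non-terminal).

GOTO = { [E → S .] }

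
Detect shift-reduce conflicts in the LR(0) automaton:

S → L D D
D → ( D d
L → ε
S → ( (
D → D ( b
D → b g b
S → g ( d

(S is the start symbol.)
A shift-reduce conflict occurs when an LR(0) state has both:
  - a complete (reduce) item [A → α .] (dot at the end), and
  - a shift item [B → β . c γ] (dot before a terminal).

Augment with S' → S and build the canonical LR(0) collection (I0 = CLOSURE({[S' → . S]}), then GOTO on every symbol after a dot until no new states appear). It has 20 states:
  I0: { [L → .], [S → . ( (], [S → . L D D], [S → . g ( d], [S' → . S] }  — shift, reduce
  I1: { [S → ( . (] }  — shift
  I2: { [D → . ( D d], [D → . D ( b], [D → . b g b], [S → L . D D] }  — shift
  I3: { [S' → S .] }  — accept
  I4: { [S → g . ( d] }  — shift
  I5: { [S → g ( . d] }  — shift
  I6: { [S → g ( d .] }  — reduce
  I7: { [D → ( . D d], [D → . ( D d], [D → . D ( b], [D → . b g b] }  — shift
  I8: { [D → . ( D d], [D → . D ( b], [D → . b g b], [D → D . ( b], [S → L D . D] }  — shift
  I9: { [D → b . g b] }  — shift
  I10: { [D → b g . b] }  — shift
  I11: { [D → b g b .] }  — reduce
  I12: { [D → ( . D d], [D → . ( D d], [D → . D ( b], [D → . b g b], [D → D ( . b] }  — shift
  I13: { [D → D . ( b], [S → L D D .] }  — shift, reduce
  I14: { [D → D ( . b] }  — shift
  I15: { [D → D ( b .] }  — reduce
  I16: { [D → ( D . d], [D → D . ( b] }  — shift
  I17: { [D → D ( b .], [D → b . g b] }  — shift, reduce
  I18: { [D → ( D d .] }  — reduce
  I19: { [S → ( ( .] }  — reduce

I0 contains reduce item [L → .] and shift items [S → . ( (], [S → . g ( d] — shift-reduce conflict.
I13 contains reduce item [S → L D D .] and shift item [D → D . ( b] — shift-reduce conflict.
I17 contains reduce item [D → D ( b .] and shift item [D → b . g b] — shift-reduce conflict.

Answer: Yes — I0: [L → .] vs [S → . ( (]; I13: [S → L D D .] vs [D → D . ( b]; I17: [D → D ( b .] vs [D → b . g b]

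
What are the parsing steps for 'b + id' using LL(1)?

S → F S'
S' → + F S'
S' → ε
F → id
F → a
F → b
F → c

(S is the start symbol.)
Stack is shown with the top on the left.

Stack     Input     Action
--------------------------
S $       b + id $  output S → F S'
F S' $    b + id $  output F → b
b S' $    b + id $  match 'b'
S' $      + id $    output S' → + F S'
+ F S' $  + id $    match '+'
F S' $    id $      output F → id
id S' $   id $      match 'id'
S' $      $         output S' → ε
$         $         accept

The string is accepted.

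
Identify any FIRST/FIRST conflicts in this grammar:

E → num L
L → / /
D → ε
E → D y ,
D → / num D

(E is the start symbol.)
No FIRST/FIRST conflicts.

A FIRST/FIRST conflict occurs when two productions N → α and N → β for the same non-terminal have FIRST(α) ∩ FIRST(β) ≠ ∅ (with ε ∈ FIRST of a nullable right-hand side, so two nullable alternatives also conflict).

FIRST sets of the non-terminals at (or reachable through a nullable prefix from) the front of some alternative:
  FIRST(D) = { '/', ε }

Productions for E:
  E → num L: FIRST = { 'num' }
  E → D y ,: FIRST = { '/', 'y' }
Productions for D:
  D → ε: FIRST = { ε }
  D → / num D: FIRST = { '/' }
L has only one production, so no FIRST/FIRST conflict is possible there.

All alternatives of each non-terminal have pairwise disjoint FIRST sets.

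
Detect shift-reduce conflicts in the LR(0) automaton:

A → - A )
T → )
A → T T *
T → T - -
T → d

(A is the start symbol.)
A shift-reduce conflict occurs when an LR(0) state has both:
  - a complete (reduce) item [A → α .] (dot at the end), and
  - a shift item [B → β . c γ] (dot before a terminal).

Augment with A' → A and build the canonical LR(0) collection (I0 = CLOSURE({[A' → . A]}), then GOTO on every symbol after a dot until no new states appear). It has 12 states:
  I0: { [A → . - A )], [A → . T T *], [A' → . A], [T → . )], [T → . T - -], [T → . d] }  — shift
  I1: { [T → ) .] }  — reduce
  I2: { [A → - . A )], [A → . - A )], [A → . T T *], [T → . )], [T → . T - -], [T → . d] }  — shift
  I3: { [A' → A .] }  — accept
  I4: { [A → T . T *], [T → . )], [T → . T - -], [T → . d], [T → T . - -] }  — shift
  I5: { [T → d .] }  — reduce
  I6: { [T → T - . -] }  — shift
  I7: { [A → T T . *], [T → T . - -] }  — shift
  I8: { [A → T T * .] }  — reduce
  I9: { [T → T - - .] }  — reduce
  I10: { [A → - A . )] }  — shift
  I11: { [A → - A ) .] }  — reduce

No state contains both a complete item and a shift item.

Answer: No shift-reduce conflicts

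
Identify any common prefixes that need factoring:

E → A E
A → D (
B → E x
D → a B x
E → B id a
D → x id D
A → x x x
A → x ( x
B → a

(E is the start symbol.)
Yes, A has productions with common prefix 'x'

Left-factoring is needed when two productions for the same non-terminal
share a common prefix on the right-hand side.

Productions for E:
  E → A E
  E → B id a
Productions for A:
  A → D (
  A → x x x
  A → x ( x
Productions for B:
  B → E x
  B → a
Productions for D:
  D → a B x
  D → x id D

Found common prefix 'x' in productions for A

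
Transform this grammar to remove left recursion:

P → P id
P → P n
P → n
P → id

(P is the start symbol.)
P is directly left-recursive. The standard transformation for
  A → A α₁ | ... | A α_m | β₁ | ... | β_n
is
  A  → β₁ A' | ... | β_n A'
  A' → α₁ A' | ... | α_m A' | ε

P → n becomes P → n P'
P → id becomes P → id P'
P → P id becomes P' → id P'
P → P n becomes P' → n P'
Add P' → ε

Resulting grammar:
P → n P'
P → id P'
P' → id P'
P' → n P'
P' → ε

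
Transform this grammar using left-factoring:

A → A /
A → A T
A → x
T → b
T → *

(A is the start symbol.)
A → A A'
A' → /
A' → T
A → x
T → b
T → *

Left-factoring transforms A → αβ₁ | αβ₂ into A → αA' and A' → β₁ | β₂
(α is the longest common prefix among the alternatives). Repeat until
no nonterminal has two alternatives with a common prefix.

Round 1: A has alternatives sharing prefix 'A'. Introduce A': A → A A'
  Add: A' → /
  Add: A' → T

No remaining common prefixes — done.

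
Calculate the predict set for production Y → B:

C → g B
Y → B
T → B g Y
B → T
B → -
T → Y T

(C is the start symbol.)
PREDICT(Y → B) = (FIRST(RHS) \ {ε}) ∪ (FOLLOW(Y) if ε ∈ FIRST(RHS), i.e. RHS ⇒* ε)
FIRST(B) = { '-' }
FIRST(B) = { '-' }
ε ∉ FIRST(B), so FOLLOW(Y) is not added.
PREDICT(Y → B) = { '-' }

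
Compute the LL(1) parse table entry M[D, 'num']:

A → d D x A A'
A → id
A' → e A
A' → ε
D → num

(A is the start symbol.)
D → num

To find M[D, 'num'], we find productions for D where 'num' is in the predict set (PREDICT(N → α) = (FIRST(α) \ {ε}) ∪ (FOLLOW(N) if α ⇒* ε)).

D → num: PREDICT = { 'num' }
  'num' is in predict set, so this production goes in M[D, 'num']

M[D, 'num'] = D → num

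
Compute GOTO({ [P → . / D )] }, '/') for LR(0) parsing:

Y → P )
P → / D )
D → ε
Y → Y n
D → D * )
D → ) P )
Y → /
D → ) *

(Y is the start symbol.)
GOTO(I, '/') = CLOSURE({ [A → αX.β] : [A → α.Xβ] ∈ I, X = '/' })

Items with dot before '/', with the dot advanced:
  [P → . / D )] → [P → / . D )]
Closure of the advanced items:
  [P → / . D )] has the dot before D: add [D → .], [D → . D * )], [D → . ) P )], [D → . ) *]

GOTO = { [D → . ) *], [D → . ) P )], [D → . D * )], [D → .], [P → / . D )] }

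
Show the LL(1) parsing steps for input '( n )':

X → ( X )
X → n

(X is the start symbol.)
LL(1) parsing maintains a stack (initially the start symbol over $) and the input. At each step: if the stack top is a terminal, match it against the current input token; if it is a non-terminal N, replace it with the RHS of M[N, lookahead] (the unique production whose predict set contains the lookahead).

Stack is shown with the top on the left.

Stack    Input    Action
------------------------
X $      ( n ) $  output X → ( X )
( X ) $  ( n ) $  match '('
X ) $    n ) $    output X → n
n ) $    n ) $    match 'n'
) $      ) $      match ')'
$        $        accept

The string is accepted.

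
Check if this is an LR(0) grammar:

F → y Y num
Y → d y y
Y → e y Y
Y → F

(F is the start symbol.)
Yes, the grammar is LR(0)

Augment with F' → F and build the canonical LR(0) collection (I0 = CLOSURE({[F' → . F]}), then GOTO on every symbol after a dot until no new states appear). It has 12 states:
  I0: { [F → . y Y num], [F' → . F] }  — shift
  I1: { [F' → F .] }  — accept
  I2: { [F → . y Y num], [F → y . Y num], [Y → . F], [Y → . d y y], [Y → . e y Y] }  — shift
  I3: { [Y → F .] }  — reduce
  I4: { [F → y Y . num] }  — shift
  I5: { [Y → d . y y] }  — shift
  I6: { [Y → e . y Y] }  — shift
  I7: { [F → . y Y num], [Y → . F], [Y → . d y y], [Y → . e y Y], [Y → e y . Y] }  — shift
  I8: { [Y → e y Y .] }  — reduce
  I9: { [Y → d y . y] }  — shift
  I10: { [Y → d y y .] }  — reduce
  I11: { [F → y Y num .] }  — reduce

Every state is either a pure shift/goto state or contains exactly one complete item and nothing to shift — no conflicts. The grammar is LR(0).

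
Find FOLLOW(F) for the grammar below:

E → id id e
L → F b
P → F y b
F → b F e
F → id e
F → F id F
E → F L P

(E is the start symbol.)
{ 'b', 'e', 'id', 'y' }

To compute FOLLOW(F), find every occurrence of F on a right-hand side N → α F β: add FIRST(β) \ {ε}, and if β is empty or nullable also add FOLLOW(N). Iterate to a fixed point.

In L → F b: F is followed by b, add FIRST(b) \ {ε} = { 'b' }
In P → F y b: F is followed by y b, add FIRST(y b) \ {ε} = { 'y' }
In F → b F e: F is followed by e, add FIRST(e) \ {ε} = { 'e' }
In F → F id F: F is followed by id F, add FIRST(id F) \ {ε} = { 'id' }
In F → F id F: F is at the end; this adds FOLLOW(F) to itself — nothing new
In E → F L P: F is followed by L P, add FIRST(L P) \ {ε} = { 'b', 'id' }

Taking the union: FOLLOW(F) = { 'b', 'e', 'id', 'y' }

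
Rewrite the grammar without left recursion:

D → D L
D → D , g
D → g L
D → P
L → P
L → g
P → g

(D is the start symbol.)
D → g L D'
D → P D'
D' → L D'
D' → , g D'
D' → ε
L → P
L → g
P → g

D is directly left-recursive. The standard transformation for
  A → A α₁ | ... | A α_m | β₁ | ... | β_n
is
  A  → β₁ A' | ... | β_n A'
  A' → α₁ A' | ... | α_m A' | ε

D → g L becomes D → g L D'
D → P becomes D → P D'
D → D L becomes D' → L D'
D → D , g becomes D' → , g D'
Add D' → ε

Productions for other non-terminals are unchanged:
  L → P
  L → g
  P → g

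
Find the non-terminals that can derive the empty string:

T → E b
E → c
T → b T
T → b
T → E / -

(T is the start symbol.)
None

There are no ε-productions, so no non-terminal can derive ε.
No non-terminals are nullable.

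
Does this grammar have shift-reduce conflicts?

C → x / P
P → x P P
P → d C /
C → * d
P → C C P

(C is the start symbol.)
A shift-reduce conflict occurs when an LR(0) state has both:
  - a complete (reduce) item [A → α .] (dot at the end), and
  - a shift item [B → β . c γ] (dot before a terminal).

Augment with C' → C and build the canonical LR(0) collection (I0 = CLOSURE({[C' → . C]}), then GOTO on every symbol after a dot until no new states appear). It has 16 states:
  I0: { [C → . * d], [C → . x / P], [C' → . C] }  — shift
  I1: { [C → * . d] }  — shift
  I2: { [C' → C .] }  — accept
  I3: { [C → x . / P] }  — shift
  I4: { [C → . * d], [C → . x / P], [C → x / . P], [P → . C C P], [P → . d C /], [P → . x P P] }  — shift
  I5: { [C → . * d], [C → . x / P], [P → C . C P] }  — shift
  I6: { [C → x / P .] }  — reduce
  I7: { [C → . * d], [C → . x / P], [P → d . C /] }  — shift
  I8: { [C → . * d], [C → . x / P], [C → x . / P], [P → . C C P], [P → . d C /], [P → . x P P], [P → x . P P] }  — shift
  I9: { [C → . * d], [C → . x / P], [P → . C C P], [P → . d C /], [P → . x P P], [P → x P . P] }  — shift
  I10: { [P → x P P .] }  — reduce
  I11: { [P → d C . /] }  — shift
  I12: { [P → d C / .] }  — reduce
  I13: { [C → . * d], [C → . x / P], [P → . C C P], [P → . d C /], [P → . x P P], [P → C C . P] }  — shift
  I14: { [P → C C P .] }  — reduce
  I15: { [C → * d .] }  — reduce

No state contains both a complete item and a shift item.

Answer: No shift-reduce conflicts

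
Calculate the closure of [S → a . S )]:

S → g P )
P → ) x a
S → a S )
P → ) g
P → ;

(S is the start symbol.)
To compute CLOSURE, for each item [A → α.Bβ] where B is a non-terminal, add [B → .γ] for all productions B → γ; repeat for the newly added items until nothing changes.

Start with: [S → a . S )]
  [S → a . S )] has the dot before S: add [S → . g P )], [S → . a S )]
No further items can be added.

CLOSURE = { [S → . a S )], [S → . g P )], [S → a . S )] }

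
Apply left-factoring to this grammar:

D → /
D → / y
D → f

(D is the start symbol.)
Left-factoring transforms A → αβ₁ | αβ₂ into A → αA' and A' → β₁ | β₂
(α is the longest common prefix among the alternatives). Repeat until
no nonterminal has two alternatives with a common prefix.

Round 1: D has alternatives sharing prefix '/'. Introduce D': D → / D'
  Add: D' → ε
  Add: D' → y

No remaining common prefixes — done.

Resulting grammar:
D → / D'
D' → ε
D' → y
D → f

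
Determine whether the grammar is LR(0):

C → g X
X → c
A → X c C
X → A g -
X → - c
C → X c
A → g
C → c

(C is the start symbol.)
A grammar is LR(0) if no state in the canonical LR(0) collection has:
  - both a shift item (dot before a terminal) and a complete item (shift-reduce conflict), or
  - two or more complete items (reduce-reduce conflict; the accept item [C' → C .] counts as a complete item here).

Augment with C' → C and build the canonical LR(0) collection (I0 = CLOSURE({[C' → . C]}), then GOTO on every symbol after a dot until no new states appear). It has 16 states:
  I0: { [A → . X c C], [A → . g], [C → . X c], [C → . c], [C → . g X], [C' → . C], [X → . - c], [X → . A g -], [X → . c] }  — shift
  I1: { [X → - . c] }  — shift
  I2: { [X → A . g -] }  — shift
  I3: { [C' → C .] }  — accept
  I4: { [A → X . c C], [C → X . c] }  — shift
  I5: { [C → c .], [X → c .] }  — 2 reduces
  I6: { [A → . X c C], [A → . g], [A → g .], [C → g . X], [X → . - c], [X → . A g -], [X → . c] }  — shift, reduce
  I7: { [A → X . c C], [C → g X .] }  — shift, reduce
  I8: { [X → c .] }  — reduce
  I9: { [A → g .] }  — reduce
  I10: { [A → . X c C], [A → . g], [A → X c . C], [C → . X c], [C → . c], [C → . g X], [X → . - c], [X → . A g -], [X → . c] }  — shift
  I11: { [A → X c C .] }  — reduce
  I12: { [A → . X c C], [A → . g], [A → X c . C], [C → . X c], [C → . c], [C → . g X], [C → X c .], [X → . - c], [X → . A g -], [X → . c] }  — shift, reduce
  I13: { [X → A g . -] }  — shift
  I14: { [X → A g - .] }  — reduce
  I15: { [X → - c .] }  — reduce

Conflict in state I5:
  Reduce-reduce conflict: [C → c .] and [X → c .]
So the grammar is NOT LR(0).

Answer: No. Reduce-reduce conflict: [C → c .] and [X → c .]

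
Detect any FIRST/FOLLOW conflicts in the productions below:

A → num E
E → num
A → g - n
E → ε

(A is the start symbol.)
No FIRST/FOLLOW conflicts.

A FIRST/FOLLOW conflict occurs when a non-terminal N has a nullable alternative N → β (β ⇒* ε) and another alternative N → α with FIRST(α) ∩ FOLLOW(N) ≠ ∅: on such a lookahead the parser cannot decide between expanding α and letting N vanish via β.

Nullable non-terminals: E.

E: nullable alternative(s) E → ε; FOLLOW(E) = { $ }
  E → num: FIRST \ {ε} = { 'num' } — disjoint from FOLLOW(E)
  E → ε: FIRST \ {ε} = { } — this is the only nullable alternative, skip

A has no nullable alternative, so no FIRST/FOLLOW check is needed there.

No FIRST/FOLLOW conflicts found.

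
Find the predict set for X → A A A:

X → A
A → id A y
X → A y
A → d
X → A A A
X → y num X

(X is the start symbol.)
PREDICT(X → A A A) = (FIRST(RHS) \ {ε}) ∪ (FOLLOW(X) if ε ∈ FIRST(RHS), i.e. RHS ⇒* ε)
FIRST(A) = { 'd', 'id' }
FIRST(A A A) = { 'd', 'id' }
ε ∉ FIRST(A A A), so FOLLOW(X) is not added.
PREDICT(X → A A A) = { 'd', 'id' }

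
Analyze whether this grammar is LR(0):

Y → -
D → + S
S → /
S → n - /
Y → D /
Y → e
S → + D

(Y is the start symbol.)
Yes, the grammar is LR(0)

Augment with Y' → Y and build the canonical LR(0) collection (I0 = CLOSURE({[Y' → . Y]}), then GOTO on every symbol after a dot until no new states appear). It has 14 states:
  I0: { [D → . + S], [Y → . -], [Y → . D /], [Y → . e], [Y' → . Y] }  — shift
  I1: { [D → + . S], [S → . + D], [S → . /], [S → . n - /] }  — shift
  I2: { [Y → - .] }  — reduce
  I3: { [Y → D . /] }  — shift
  I4: { [Y' → Y .] }  — accept
  I5: { [Y → e .] }  — reduce
  I6: { [Y → D / .] }  — reduce
  I7: { [D → . + S], [S → + . D] }  — shift
  I8: { [S → / .] }  — reduce
  I9: { [D → + S .] }  — reduce
  I10: { [S → n . - /] }  — shift
  I11: { [S → n - . /] }  — shift
  I12: { [S → n - / .] }  — reduce
  I13: { [S → + D .] }  — reduce

Every state is either a pure shift/goto state or contains exactly one complete item and nothing to shift — no conflicts. The grammar is LR(0).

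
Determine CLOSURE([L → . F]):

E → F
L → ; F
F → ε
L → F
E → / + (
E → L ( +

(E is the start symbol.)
Start with: [L → . F]
  [L → . F] has the dot before F: add [F → .]
No further items can be added.

CLOSURE = { [F → .], [L → . F] }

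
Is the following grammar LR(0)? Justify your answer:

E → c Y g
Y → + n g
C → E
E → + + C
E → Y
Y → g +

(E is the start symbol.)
Yes, the grammar is LR(0)

Augment with E' → E and build the canonical LR(0) collection (I0 = CLOSURE({[E' → . E]}), then GOTO on every symbol after a dot until no new states appear). It has 15 states:
  I0: { [E → . + + C], [E → . Y], [E → . c Y g], [E' → . E], [Y → . + n g], [Y → . g +] }  — shift
  I1: { [E → + . + C], [Y → + . n g] }  — shift
  I2: { [E' → E .] }  — accept
  I3: { [E → Y .] }  — reduce
  I4: { [E → c . Y g], [Y → . + n g], [Y → . g +] }  — shift
  I5: { [Y → g . +] }  — shift
  I6: { [Y → g + .] }  — reduce
  I7: { [Y → + . n g] }  — shift
  I8: { [E → c Y . g] }  — shift
  I9: { [E → c Y g .] }  — reduce
  I10: { [Y → + n . g] }  — shift
  I11: { [Y → + n g .] }  — reduce
  I12: { [C → . E], [E → + + . C], [E → . + + C], [E → . Y], [E → . c Y g], [Y → . + n g], [Y → . g +] }  — shift
  I13: { [E → + + C .] }  — reduce
  I14: { [C → E .] }  — reduce

Every state is either a pure shift/goto state or contains exactly one complete item and nothing to shift — no conflicts. The grammar is LR(0).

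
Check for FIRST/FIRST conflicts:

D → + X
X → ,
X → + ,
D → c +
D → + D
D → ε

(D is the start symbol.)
Yes. D → '+' X / D → '+' D on { '+' }

A FIRST/FIRST conflict occurs when two productions N → α and N → β for the same non-terminal have FIRST(α) ∩ FIRST(β) ≠ ∅ (with ε ∈ FIRST of a nullable right-hand side, so two nullable alternatives also conflict).

Productions for D:
  D → + X: FIRST = { '+' }
  D → c +: FIRST = { 'c' }
  D → + D: FIRST = { '+' }
  D → ε: FIRST = { ε }
Productions for X:
  X → ,: FIRST = { ',' }
  X → + ,: FIRST = { '+' }

Conflict for D: D → + X and D → + D
  Overlap: { '+' }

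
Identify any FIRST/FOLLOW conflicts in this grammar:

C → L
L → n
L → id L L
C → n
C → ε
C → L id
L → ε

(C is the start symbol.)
A FIRST/FOLLOW conflict occurs when a non-terminal N has a nullable alternative N → β (β ⇒* ε) and another alternative N → α with FIRST(α) ∩ FOLLOW(N) ≠ ∅: on such a lookahead the parser cannot decide between expanding α and letting N vanish via β.

Nullable non-terminals: C, L.
FIRST sets used below: FIRST(L) = { 'id', 'n', ε }

C: nullable alternative(s) C → L, C → ε; FOLLOW(C) = { $ }
  C → L: FIRST \ {ε} = { 'id', 'n' } — disjoint from FOLLOW(C)
  C → n: FIRST \ {ε} = { 'n' } — disjoint from FOLLOW(C)
  C → ε: FIRST \ {ε} = { } — disjoint from FOLLOW(C)
  C → L id: FIRST \ {ε} = { 'id', 'n' } — disjoint from FOLLOW(C)

L: nullable alternative(s) L → ε; FOLLOW(L) = { $, 'id', 'n' }
  L → n: FIRST \ {ε} = { 'n' } — overlaps FOLLOW(L) on { 'n' }: CONFLICT
  L → id L L: FIRST \ {ε} = { 'id' } — overlaps FOLLOW(L) on { 'id' }: CONFLICT
  L → ε: FIRST \ {ε} = { } — this is the only nullable alternative, skip

So the grammar has 2 FIRST/FOLLOW conflicts (marked CONFLICT above).

Answer: Yes. L → n with FOLLOW(L) on { 'n' }; L → id L L with FOLLOW(L) on { 'id' }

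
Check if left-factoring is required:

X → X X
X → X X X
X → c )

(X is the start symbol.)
Yes, X has productions with common prefix 'X X'

Left-factoring is needed when two productions for the same non-terminal
share a common prefix on the right-hand side.

Productions for X:
  X → X X
  X → X X X
  X → c )

Found common prefix 'X X' in productions for X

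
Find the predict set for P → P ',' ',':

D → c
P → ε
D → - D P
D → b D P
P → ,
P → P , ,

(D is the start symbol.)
PREDICT(P → P ',' ',') = (FIRST(RHS) \ {ε}) ∪ (FOLLOW(P) if ε ∈ FIRST(RHS), i.e. RHS ⇒* ε)
FIRST(P) = { ',', ε }
FIRST(P ',' ',') = { ',' }
ε ∉ FIRST(P ',' ','), so FOLLOW(P) is not added.
PREDICT(P → P ',' ',') = { ',' }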